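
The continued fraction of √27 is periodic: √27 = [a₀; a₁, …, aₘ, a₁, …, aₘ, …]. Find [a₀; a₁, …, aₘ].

[5; 5, 10]

a₀ = ⌊√27⌋ = 5.
With m₀=0, d₀=1 and mₖ₊₁ = dₖaₖ − mₖ, dₖ₊₁ = (n − mₖ₊₁²)/dₖ, aₖ₊₁ = ⌊(a₀+mₖ₊₁)/dₖ₊₁⌋:
  k=1: m=5, d=2, a=5
  k=2: m=5, d=1, a=10
d=1 and a=2a₀=10 at k=2, so the next step gives (m, d) = (5, 2) again — its k=1 value — and the period has length 2.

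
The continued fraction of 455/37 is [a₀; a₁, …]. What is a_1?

3

455 = 12·37 + 11   →  a_0 = 12
37 = 3·11 + 4   →  a_1 = 3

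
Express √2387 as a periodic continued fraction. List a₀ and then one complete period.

a₀ = ⌊√2387⌋ = 48.
With m₀=0, d₀=1 and mₖ₊₁ = dₖaₖ − mₖ, dₖ₊₁ = (n − mₖ₊₁²)/dₖ, aₖ₊₁ = ⌊(a₀+mₖ₊₁)/dₖ₊₁⌋:
  k=1: m=48, d=83, a=1
  k=2: m=35, d=14, a=5
  k=3: m=35, d=83, a=1
  k=4: m=48, d=1, a=96
d=1 and a=2a₀=96 at k=4, so the next step gives (m, d) = (48, 83) again — its k=1 value — and the period has length 4.

[48; 1, 5, 1, 96]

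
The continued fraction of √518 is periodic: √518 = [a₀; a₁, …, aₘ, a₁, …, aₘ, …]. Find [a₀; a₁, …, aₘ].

a₀ = ⌊√518⌋ = 22.
With m₀=0, d₀=1 and mₖ₊₁ = dₖaₖ − mₖ, dₖ₊₁ = (n − mₖ₊₁²)/dₖ, aₖ₊₁ = ⌊(a₀+mₖ₊₁)/dₖ₊₁⌋:
  k=1: m=22, d=34, a=1
  k=2: m=12, d=11, a=3
  k=3: m=21, d=7, a=6
  k=4: m=21, d=11, a=3
  k=5: m=12, d=34, a=1
  k=6: m=22, d=1, a=44
d=1 and a=2a₀=44 at k=6, so the next step gives (m, d) = (22, 34) again — its k=1 value — and the period has length 6.

[22; 1, 3, 6, 3, 1, 44]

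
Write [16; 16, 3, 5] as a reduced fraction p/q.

Using pₖ = aₖpₖ₋₁ + pₖ₋₂ and qₖ = aₖqₖ₋₁ + qₖ₋₂:
  k=0: a=16, p=16, q=1
  k=1: a=16, p=257, q=16
  k=2: a=3, p=787, q=49
  k=3: a=5, p=4192, q=261

4192/261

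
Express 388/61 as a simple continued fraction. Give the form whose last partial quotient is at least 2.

388 = 6*61 + 22
61 = 2*22 + 17
22 = 1*17 + 5
17 = 3*5 + 2
5 = 2*2 + 1
2 = 2*1 + 0  (stop)
So 388/61 = [6; 2, 1, 3, 2, 2].

[6; 2, 1, 3, 2, 2]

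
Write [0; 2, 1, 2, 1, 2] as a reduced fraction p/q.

11/30

Fold from the inside: start with 2/1.
  1 + 1/2 = 3/2
  2 + 2/3 = 8/3
  1 + 3/8 = 11/8
  2 + 8/11 = 30/11
  0 + 11/30 = 11/30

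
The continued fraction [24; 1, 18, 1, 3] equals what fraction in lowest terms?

1971/79

Fold from the inside: start with 3/1.
  1 + 1/3 = 4/3
  18 + 3/4 = 75/4
  1 + 4/75 = 79/75
  24 + 75/79 = 1971/79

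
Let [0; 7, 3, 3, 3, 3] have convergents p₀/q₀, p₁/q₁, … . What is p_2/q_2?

3/22

Using pₖ = aₖpₖ₋₁ + pₖ₋₂, qₖ = aₖqₖ₋₁ + qₖ₋₂ (with p₋₁=1, p₋₂=0, q₋₁=0, q₋₂=1):
  k=0: a=0, p=0, q=1
  k=1: a=7, p=1, q=7
  k=2: a=3, p=3, q=22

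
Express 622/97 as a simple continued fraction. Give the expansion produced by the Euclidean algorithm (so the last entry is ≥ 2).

622 = 6×97 + 40
97 = 2×40 + 17
40 = 2×17 + 6
17 = 2×6 + 5
6 = 1×5 + 1
5 = 5×1 + 0  (stop)
So 622/97 = [6; 2, 2, 2, 1, 5].

[6; 2, 2, 2, 1, 5]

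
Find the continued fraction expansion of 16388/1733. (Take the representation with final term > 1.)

16388 = 9·1733 + 791
1733 = 2·791 + 151
791 = 5·151 + 36
151 = 4·36 + 7
36 = 5·7 + 1
7 = 7·1 + 0  (stop)
So 16388/1733 = [9; 2, 5, 4, 5, 7].

[9; 2, 5, 4, 5, 7]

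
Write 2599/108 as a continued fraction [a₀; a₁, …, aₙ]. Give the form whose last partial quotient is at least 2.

[24; 15, 2, 3]

2599 = 24×108 + 7
108 = 15×7 + 3
7 = 2×3 + 1
3 = 3×1 + 0  (stop)
So 2599/108 = [24; 15, 2, 3].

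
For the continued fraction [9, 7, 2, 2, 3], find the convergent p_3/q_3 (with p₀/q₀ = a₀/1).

Using pₖ = aₖpₖ₋₁ + pₖ₋₂, qₖ = aₖqₖ₋₁ + qₖ₋₂ (with p₋₁=1, p₋₂=0, q₋₁=0, q₋₂=1):
  k=0: a=9, p=9, q=1
  k=1: a=7, p=64, q=7
  k=2: a=2, p=137, q=15
  k=3: a=2, p=338, q=37

338/37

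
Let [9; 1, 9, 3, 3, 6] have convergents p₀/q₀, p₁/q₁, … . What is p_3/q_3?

Using pₖ = aₖpₖ₋₁ + pₖ₋₂, qₖ = aₖqₖ₋₁ + qₖ₋₂ (with p₋₁=1, p₋₂=0, q₋₁=0, q₋₂=1):
  k=0: a=9, p=9, q=1
  k=1: a=1, p=10, q=1
  k=2: a=9, p=99, q=10
  k=3: a=3, p=307, q=31

307/31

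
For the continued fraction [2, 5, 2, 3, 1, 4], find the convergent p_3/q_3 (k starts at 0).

83/38

Using pₖ = aₖpₖ₋₁ + pₖ₋₂, qₖ = aₖqₖ₋₁ + qₖ₋₂ (with p₋₁=1, p₋₂=0, q₋₁=0, q₋₂=1):
  k=0: a=2, p=2, q=1
  k=1: a=5, p=11, q=5
  k=2: a=2, p=24, q=11
  k=3: a=3, p=83, q=38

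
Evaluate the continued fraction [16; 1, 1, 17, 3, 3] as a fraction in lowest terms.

5879/356

Using pₖ = aₖpₖ₋₁ + pₖ₋₂ and qₖ = aₖqₖ₋₁ + qₖ₋₂:
  k=0: a=16, p=16, q=1
  k=1: a=1, p=17, q=1
  k=2: a=1, p=33, q=2
  k=3: a=17, p=578, q=35
  k=4: a=3, p=1767, q=107
  k=5: a=3, p=5879, q=356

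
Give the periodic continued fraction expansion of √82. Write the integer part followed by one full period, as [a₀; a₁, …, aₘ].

a₀ = ⌊√82⌋ = 9.
With m₀=0, d₀=1 and mₖ₊₁ = dₖaₖ − mₖ, dₖ₊₁ = (n − mₖ₊₁²)/dₖ, aₖ₊₁ = ⌊(a₀+mₖ₊₁)/dₖ₊₁⌋:
  k=1: m=9, d=1, a=18
d=1 and a=2a₀=18 at k=1, so the next step gives (m, d) = (9, 1) again — its k=1 value — and the period has length 1.

[9; 18]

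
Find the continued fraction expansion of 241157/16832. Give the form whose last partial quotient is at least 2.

[14; 3, 18, 16, 19]

241157 = 14*16832 + 5509
16832 = 3*5509 + 305
5509 = 18*305 + 19
305 = 16*19 + 1
19 = 19*1 + 0  (stop)
So 241157/16832 = [14; 3, 18, 16, 19].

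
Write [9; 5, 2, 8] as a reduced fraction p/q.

Fold from the inside: start with 8/1.
  2 + 1/8 = 17/8
  5 + 8/17 = 93/17
  9 + 17/93 = 854/93

854/93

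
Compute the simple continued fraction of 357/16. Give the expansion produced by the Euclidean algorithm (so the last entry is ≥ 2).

357 = 22·16 + 5
16 = 3·5 + 1
5 = 5·1 + 0  (stop)
So 357/16 = [22; 3, 5].

[22; 3, 5]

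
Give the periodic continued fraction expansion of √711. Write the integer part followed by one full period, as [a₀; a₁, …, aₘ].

a₀ = ⌊√711⌋ = 26.
With m₀=0, d₀=1 and mₖ₊₁ = dₖaₖ − mₖ, dₖ₊₁ = (n − mₖ₊₁²)/dₖ, aₖ₊₁ = ⌊(a₀+mₖ₊₁)/dₖ₊₁⌋:
  k=1: m=26, d=35, a=1
  k=2: m=9, d=18, a=1
  k=3: m=9, d=35, a=1
  k=4: m=26, d=1, a=52
d=1 and a=2a₀=52 at k=4, so the next step gives (m, d) = (26, 35) again — its k=1 value — and the period has length 4.

[26; 1, 1, 1, 52]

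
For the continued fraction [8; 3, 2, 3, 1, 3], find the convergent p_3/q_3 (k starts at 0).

Using pₖ = aₖpₖ₋₁ + pₖ₋₂, qₖ = aₖqₖ₋₁ + qₖ₋₂ (with p₋₁=1, p₋₂=0, q₋₁=0, q₋₂=1):
  k=0: a=8, p=8, q=1
  k=1: a=3, p=25, q=3
  k=2: a=2, p=58, q=7
  k=3: a=3, p=199, q=24

199/24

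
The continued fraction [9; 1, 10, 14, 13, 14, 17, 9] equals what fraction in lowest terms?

43703249/4410160

Using pₖ = aₖpₖ₋₁ + pₖ₋₂ and qₖ = aₖqₖ₋₁ + qₖ₋₂:
  k=0: a=9, p=9, q=1
  k=1: a=1, p=10, q=1
  k=2: a=10, p=109, q=11
  k=3: a=14, p=1536, q=155
  k=4: a=13, p=20077, q=2026
  k=5: a=14, p=282614, q=28519
  k=6: a=17, p=4824515, q=486849
  k=7: a=9, p=43703249, q=4410160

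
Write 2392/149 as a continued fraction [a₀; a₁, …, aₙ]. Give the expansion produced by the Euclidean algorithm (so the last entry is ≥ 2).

[16; 18, 1, 1, 1, 2]

2392 = 16·149 + 8
149 = 18·8 + 5
8 = 1·5 + 3
5 = 1·3 + 2
3 = 1·2 + 1
2 = 2·1 + 0  (stop)
So 2392/149 = [16; 18, 1, 1, 1, 2].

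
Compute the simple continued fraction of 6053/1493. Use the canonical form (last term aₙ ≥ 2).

[4; 18, 2, 3, 5, 2]

6053 = 4·1493 + 81
1493 = 18·81 + 35
81 = 2·35 + 11
35 = 3·11 + 2
11 = 5·2 + 1
2 = 2·1 + 0  (stop)
So 6053/1493 = [4; 18, 2, 3, 5, 2].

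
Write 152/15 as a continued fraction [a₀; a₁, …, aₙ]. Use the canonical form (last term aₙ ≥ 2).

152 = 10*15 + 2
15 = 7*2 + 1
2 = 2*1 + 0  (stop)
So 152/15 = [10; 7, 2].

[10; 7, 2]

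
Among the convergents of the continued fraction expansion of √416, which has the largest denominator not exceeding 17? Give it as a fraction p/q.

102/5

√416 = [20; 2, 1, 1, 9, 1, 1, 2, 40, …] (period length 8).
Convergents:
  p_0/q_0 = 20/1
  p_1/q_1 = 41/2
  p_2/q_2 = 61/3
  p_3/q_3 = 102/5
  p_4/q_4 = 979/48
q_3 = 5 ≤ 17 < 48 = q_4, so the answer is 102/5.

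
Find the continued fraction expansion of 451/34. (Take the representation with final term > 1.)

451 = 13·34 + 9
34 = 3·9 + 7
9 = 1·7 + 2
7 = 3·2 + 1
2 = 2·1 + 0  (stop)
So 451/34 = [13; 3, 1, 3, 2].

[13; 3, 1, 3, 2]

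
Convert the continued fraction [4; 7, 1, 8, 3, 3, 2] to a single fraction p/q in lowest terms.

6970/1689

Using pₖ = aₖpₖ₋₁ + pₖ₋₂ and qₖ = aₖqₖ₋₁ + qₖ₋₂:
  k=0: a=4, p=4, q=1
  k=1: a=7, p=29, q=7
  k=2: a=1, p=33, q=8
  k=3: a=8, p=293, q=71
  k=4: a=3, p=912, q=221
  k=5: a=3, p=3029, q=734
  k=6: a=2, p=6970, q=1689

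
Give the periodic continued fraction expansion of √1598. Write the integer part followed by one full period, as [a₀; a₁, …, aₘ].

a₀ = ⌊√1598⌋ = 39.
With m₀=0, d₀=1 and mₖ₊₁ = dₖaₖ − mₖ, dₖ₊₁ = (n − mₖ₊₁²)/dₖ, aₖ₊₁ = ⌊(a₀+mₖ₊₁)/dₖ₊₁⌋:
  k=1: m=39, d=77, a=1
  k=2: m=38, d=2, a=38
  k=3: m=38, d=77, a=1
  k=4: m=39, d=1, a=78
d=1 and a=2a₀=78 at k=4, so the next step gives (m, d) = (39, 77) again — its k=1 value — and the period has length 4.

[39; 1, 38, 1, 78]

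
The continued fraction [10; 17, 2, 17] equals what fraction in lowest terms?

6155/612

Using pₖ = aₖpₖ₋₁ + pₖ₋₂ and qₖ = aₖqₖ₋₁ + qₖ₋₂:
  k=0: a=10, p=10, q=1
  k=1: a=17, p=171, q=17
  k=2: a=2, p=352, q=35
  k=3: a=17, p=6155, q=612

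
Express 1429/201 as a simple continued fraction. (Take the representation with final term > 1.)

1429 = 7×201 + 22
201 = 9×22 + 3
22 = 7×3 + 1
3 = 3×1 + 0  (stop)
So 1429/201 = [7; 9, 7, 3].

[7; 9, 7, 3]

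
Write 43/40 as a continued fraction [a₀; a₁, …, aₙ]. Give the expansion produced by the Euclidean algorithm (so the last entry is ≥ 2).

[1; 13, 3]

43 = 1·40 + 3
40 = 13·3 + 1
3 = 3·1 + 0  (stop)
So 43/40 = [1; 13, 3].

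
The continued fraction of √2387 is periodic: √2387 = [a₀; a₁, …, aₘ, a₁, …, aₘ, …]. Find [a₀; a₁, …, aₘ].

a₀ = ⌊√2387⌋ = 48.

[48; 1, 5, 1, 96]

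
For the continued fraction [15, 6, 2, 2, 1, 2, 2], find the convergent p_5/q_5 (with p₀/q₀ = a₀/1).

Using pₖ = aₖpₖ₋₁ + pₖ₋₂, qₖ = aₖqₖ₋₁ + qₖ₋₂ (with p₋₁=1, p₋₂=0, q₋₁=0, q₋₂=1):
  k=0: a=15, p=15, q=1
  k=1: a=6, p=91, q=6
  k=2: a=2, p=197, q=13
  k=3: a=2, p=485, q=32
  k=4: a=1, p=682, q=45
  k=5: a=2, p=1849, q=122

1849/122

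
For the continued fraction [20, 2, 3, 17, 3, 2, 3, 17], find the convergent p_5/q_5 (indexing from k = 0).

17590/861

Using pₖ = aₖpₖ₋₁ + pₖ₋₂, qₖ = aₖqₖ₋₁ + qₖ₋₂ (with p₋₁=1, p₋₂=0, q₋₁=0, q₋₂=1):
  k=0: a=20, p=20, q=1
  k=1: a=2, p=41, q=2
  k=2: a=3, p=143, q=7
  k=3: a=17, p=2472, q=121
  k=4: a=3, p=7559, q=370
  k=5: a=2, p=17590, q=861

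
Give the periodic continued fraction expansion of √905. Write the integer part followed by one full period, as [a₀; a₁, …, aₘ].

a₀ = ⌊√905⌋ = 30.
With m₀=0, d₀=1 and mₖ₊₁ = dₖaₖ − mₖ, dₖ₊₁ = (n − mₖ₊₁²)/dₖ, aₖ₊₁ = ⌊(a₀+mₖ₊₁)/dₖ₊₁⌋:
  k=1: m=30, d=5, a=12
  k=2: m=30, d=1, a=60
d=1 and a=2a₀=60 at k=2, so the next step gives (m, d) = (30, 5) again — its k=1 value — and the period has length 2.

[30; 12, 60]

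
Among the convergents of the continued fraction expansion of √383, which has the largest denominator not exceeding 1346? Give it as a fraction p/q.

√383 = [19; 1, 1, 3, 19, 3, 1, 1, 38, …] (period length 8).
Convergents:
  p_0/q_0 = 19/1
  p_1/q_1 = 20/1
  p_2/q_2 = 39/2
  p_3/q_3 = 137/7
  p_4/q_4 = 2642/135
  p_5/q_5 = 8063/412
  p_6/q_6 = 10705/547
  p_7/q_7 = 18768/959
  p_8/q_8 = 723889/36989
q_7 = 959 ≤ 1346 < 36989 = q_8, so the answer is 18768/959.

18768/959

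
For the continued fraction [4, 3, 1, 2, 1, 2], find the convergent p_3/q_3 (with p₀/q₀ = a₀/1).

Using pₖ = aₖpₖ₋₁ + pₖ₋₂, qₖ = aₖqₖ₋₁ + qₖ₋₂ (with p₋₁=1, p₋₂=0, q₋₁=0, q₋₂=1):
  k=0: a=4, p=4, q=1
  k=1: a=3, p=13, q=3
  k=2: a=1, p=17, q=4
  k=3: a=2, p=47, q=11

47/11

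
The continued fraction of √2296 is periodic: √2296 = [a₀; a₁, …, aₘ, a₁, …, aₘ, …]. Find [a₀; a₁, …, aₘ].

[47; 1, 10, 1, 94]

a₀ = ⌊√2296⌋ = 47.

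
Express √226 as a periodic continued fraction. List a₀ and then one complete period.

[15; 30]

a₀ = ⌊√226⌋ = 15.
With m₀=0, d₀=1 and mₖ₊₁ = dₖaₖ − mₖ, dₖ₊₁ = (n − mₖ₊₁²)/dₖ, aₖ₊₁ = ⌊(a₀+mₖ₊₁)/dₖ₊₁⌋:
  k=1: m=15, d=1, a=30
d=1 and a=2a₀=30 at k=1, so the next step gives (m, d) = (15, 1) again — its k=1 value — and the period has length 1.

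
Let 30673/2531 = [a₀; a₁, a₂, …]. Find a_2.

30673 = 12·2531 + 301   →  a_0 = 12
2531 = 8·301 + 123   →  a_1 = 8
301 = 2·123 + 55   →  a_2 = 2

2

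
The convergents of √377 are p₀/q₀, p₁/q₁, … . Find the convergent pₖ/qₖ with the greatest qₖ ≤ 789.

8951/461

√377 = [19; 2, 2, 2, 38, …] (period length 4).
Convergents:
  p_0/q_0 = 19/1
  p_1/q_1 = 39/2
  p_2/q_2 = 97/5
  p_3/q_3 = 233/12
  p_4/q_4 = 8951/461
  p_5/q_5 = 18135/934
q_4 = 461 ≤ 789 < 934 = q_5, so the answer is 8951/461.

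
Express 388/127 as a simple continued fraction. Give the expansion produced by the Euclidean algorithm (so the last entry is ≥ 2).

388 = 3*127 + 7
127 = 18*7 + 1
7 = 7*1 + 0  (stop)
So 388/127 = [3; 18, 7].

[3; 18, 7]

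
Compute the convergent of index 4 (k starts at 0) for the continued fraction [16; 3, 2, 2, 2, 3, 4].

Using pₖ = aₖpₖ₋₁ + pₖ₋₂, qₖ = aₖqₖ₋₁ + qₖ₋₂ (with p₋₁=1, p₋₂=0, q₋₁=0, q₋₂=1):
  k=0: a=16, p=16, q=1
  k=1: a=3, p=49, q=3
  k=2: a=2, p=114, q=7
  k=3: a=2, p=277, q=17
  k=4: a=2, p=668, q=41

668/41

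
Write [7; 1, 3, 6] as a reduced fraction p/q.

Fold from the inside: start with 6/1.
  3 + 1/6 = 19/6
  1 + 6/19 = 25/19
  7 + 19/25 = 194/25

194/25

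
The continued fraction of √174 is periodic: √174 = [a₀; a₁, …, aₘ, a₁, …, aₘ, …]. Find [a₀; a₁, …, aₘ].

[13; 5, 4, 5, 26]

a₀ = ⌊√174⌋ = 13.
With m₀=0, d₀=1 and mₖ₊₁ = dₖaₖ − mₖ, dₖ₊₁ = (n − mₖ₊₁²)/dₖ, aₖ₊₁ = ⌊(a₀+mₖ₊₁)/dₖ₊₁⌋:
  k=1: m=13, d=5, a=5
  k=2: m=12, d=6, a=4
  k=3: m=12, d=5, a=5
  k=4: m=13, d=1, a=26
d=1 and a=2a₀=26 at k=4, so the next step gives (m, d) = (13, 5) again — its k=1 value — and the period has length 4.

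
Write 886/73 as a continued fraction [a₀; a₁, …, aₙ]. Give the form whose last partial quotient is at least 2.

886 = 12·73 + 10
73 = 7·10 + 3
10 = 3·3 + 1
3 = 3·1 + 0  (stop)
So 886/73 = [12; 7, 3, 3].

[12; 7, 3, 3]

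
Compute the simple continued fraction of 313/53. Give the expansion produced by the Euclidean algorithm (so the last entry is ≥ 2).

[5; 1, 9, 1, 1, 2]

313 = 5*53 + 48
53 = 1*48 + 5
48 = 9*5 + 3
5 = 1*3 + 2
3 = 1*2 + 1
2 = 2*1 + 0  (stop)
So 313/53 = [5; 1, 9, 1, 1, 2].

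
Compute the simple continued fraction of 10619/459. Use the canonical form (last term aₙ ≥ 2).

10619 = 23×459 + 62
459 = 7×62 + 25
62 = 2×25 + 12
25 = 2×12 + 1
12 = 12×1 + 0  (stop)
So 10619/459 = [23; 7, 2, 2, 12].

[23; 7, 2, 2, 12]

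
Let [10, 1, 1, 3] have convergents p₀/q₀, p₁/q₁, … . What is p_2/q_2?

21/2

Using pₖ = aₖpₖ₋₁ + pₖ₋₂, qₖ = aₖqₖ₋₁ + qₖ₋₂ (with p₋₁=1, p₋₂=0, q₋₁=0, q₋₂=1):
  k=0: a=10, p=10, q=1
  k=1: a=1, p=11, q=1
  k=2: a=1, p=21, q=2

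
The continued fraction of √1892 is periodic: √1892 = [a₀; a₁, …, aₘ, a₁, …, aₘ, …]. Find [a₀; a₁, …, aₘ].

[43; 2, 86]

a₀ = ⌊√1892⌋ = 43.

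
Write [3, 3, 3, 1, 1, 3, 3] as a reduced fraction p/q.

889/269

Using pₖ = aₖpₖ₋₁ + pₖ₋₂ and qₖ = aₖqₖ₋₁ + qₖ₋₂:
  k=0: a=3, p=3, q=1
  k=1: a=3, p=10, q=3
  k=2: a=3, p=33, q=10
  k=3: a=1, p=43, q=13
  k=4: a=1, p=76, q=23
  k=5: a=3, p=271, q=82
  k=6: a=3, p=889, q=269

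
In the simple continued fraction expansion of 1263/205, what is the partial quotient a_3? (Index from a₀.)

1

1263 = 6·205 + 33   →  a_0 = 6
205 = 6·33 + 7   →  a_1 = 6
33 = 4·7 + 5   →  a_2 = 4
7 = 1·5 + 2   →  a_3 = 1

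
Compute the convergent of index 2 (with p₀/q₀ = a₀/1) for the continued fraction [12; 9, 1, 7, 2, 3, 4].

121/10

Using pₖ = aₖpₖ₋₁ + pₖ₋₂, qₖ = aₖqₖ₋₁ + qₖ₋₂ (with p₋₁=1, p₋₂=0, q₋₁=0, q₋₂=1):
  k=0: a=12, p=12, q=1
  k=1: a=9, p=109, q=9
  k=2: a=1, p=121, q=10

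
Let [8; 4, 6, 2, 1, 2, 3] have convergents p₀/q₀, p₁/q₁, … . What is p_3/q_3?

445/54

Using pₖ = aₖpₖ₋₁ + pₖ₋₂, qₖ = aₖqₖ₋₁ + qₖ₋₂ (with p₋₁=1, p₋₂=0, q₋₁=0, q₋₂=1):
  k=0: a=8, p=8, q=1
  k=1: a=4, p=33, q=4
  k=2: a=6, p=206, q=25
  k=3: a=2, p=445, q=54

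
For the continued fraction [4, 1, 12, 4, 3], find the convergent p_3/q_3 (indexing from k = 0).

261/53

Using pₖ = aₖpₖ₋₁ + pₖ₋₂, qₖ = aₖqₖ₋₁ + qₖ₋₂ (with p₋₁=1, p₋₂=0, q₋₁=0, q₋₂=1):
  k=0: a=4, p=4, q=1
  k=1: a=1, p=5, q=1
  k=2: a=12, p=64, q=13
  k=3: a=4, p=261, q=53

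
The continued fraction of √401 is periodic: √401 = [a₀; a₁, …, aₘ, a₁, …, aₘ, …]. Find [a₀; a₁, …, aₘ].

[20; 40]

a₀ = ⌊√401⌋ = 20.
With m₀=0, d₀=1 and mₖ₊₁ = dₖaₖ − mₖ, dₖ₊₁ = (n − mₖ₊₁²)/dₖ, aₖ₊₁ = ⌊(a₀+mₖ₊₁)/dₖ₊₁⌋:
  k=1: m=20, d=1, a=40
d=1 and a=2a₀=40 at k=1, so the next step gives (m, d) = (20, 1) again — its k=1 value — and the period has length 1.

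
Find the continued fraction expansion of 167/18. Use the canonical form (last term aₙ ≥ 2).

[9; 3, 1, 1, 2]

167 = 9×18 + 5
18 = 3×5 + 3
5 = 1×3 + 2
3 = 1×2 + 1
2 = 2×1 + 0  (stop)
So 167/18 = [9; 3, 1, 1, 2].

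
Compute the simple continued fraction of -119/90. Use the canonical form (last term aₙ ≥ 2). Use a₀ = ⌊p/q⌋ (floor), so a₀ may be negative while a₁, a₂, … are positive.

-119 = -2×90 + 61
90 = 1×61 + 29
61 = 2×29 + 3
29 = 9×3 + 2
3 = 1×2 + 1
2 = 2×1 + 0  (stop)
So -119/90 = [-2; 1, 2, 9, 1, 2].

[-2; 1, 2, 9, 1, 2]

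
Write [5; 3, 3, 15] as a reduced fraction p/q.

Using pₖ = aₖpₖ₋₁ + pₖ₋₂ and qₖ = aₖqₖ₋₁ + qₖ₋₂:
  k=0: a=5, p=5, q=1
  k=1: a=3, p=16, q=3
  k=2: a=3, p=53, q=10
  k=3: a=15, p=811, q=153

811/153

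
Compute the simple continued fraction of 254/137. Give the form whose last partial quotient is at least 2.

[1; 1, 5, 1, 5, 1, 2]

254 = 1*137 + 117
137 = 1*117 + 20
117 = 5*20 + 17
20 = 1*17 + 3
17 = 5*3 + 2
3 = 1*2 + 1
2 = 2*1 + 0  (stop)
So 254/137 = [1; 1, 5, 1, 5, 1, 2].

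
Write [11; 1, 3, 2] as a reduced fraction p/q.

Fold from the inside: start with 2/1.
  3 + 1/2 = 7/2
  1 + 2/7 = 9/7
  11 + 7/9 = 106/9

106/9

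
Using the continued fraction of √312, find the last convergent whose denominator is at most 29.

53/3

√312 = [17; 1, 1, 1, 34, …] (period length 4).
Convergents:
  p_0/q_0 = 17/1
  p_1/q_1 = 18/1
  p_2/q_2 = 35/2
  p_3/q_3 = 53/3
  p_4/q_4 = 1837/104
q_3 = 3 ≤ 29 < 104 = q_4, so the answer is 53/3.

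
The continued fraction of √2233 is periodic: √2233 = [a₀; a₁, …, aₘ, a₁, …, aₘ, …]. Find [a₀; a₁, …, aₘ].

[47; 3, 1, 12, 1, 3, 94]

a₀ = ⌊√2233⌋ = 47.
With m₀=0, d₀=1 and mₖ₊₁ = dₖaₖ − mₖ, dₖ₊₁ = (n − mₖ₊₁²)/dₖ, aₖ₊₁ = ⌊(a₀+mₖ₊₁)/dₖ₊₁⌋:
  k=1: m=47, d=24, a=3
  k=2: m=25, d=67, a=1
  k=3: m=42, d=7, a=12
  k=4: m=42, d=67, a=1
  k=5: m=25, d=24, a=3
  k=6: m=47, d=1, a=94
d=1 and a=2a₀=94 at k=6, so the next step gives (m, d) = (47, 24) again — its k=1 value — and the period has length 6.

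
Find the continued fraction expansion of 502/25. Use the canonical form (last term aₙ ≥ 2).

502 = 20×25 + 2
25 = 12×2 + 1
2 = 2×1 + 0  (stop)
So 502/25 = [20; 12, 2].

[20; 12, 2]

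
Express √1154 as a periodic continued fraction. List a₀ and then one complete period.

[33; 1, 32, 1, 66]

a₀ = ⌊√1154⌋ = 33.
With m₀=0, d₀=1 and mₖ₊₁ = dₖaₖ − mₖ, dₖ₊₁ = (n − mₖ₊₁²)/dₖ, aₖ₊₁ = ⌊(a₀+mₖ₊₁)/dₖ₊₁⌋:
  k=1: m=33, d=65, a=1
  k=2: m=32, d=2, a=32
  k=3: m=32, d=65, a=1
  k=4: m=33, d=1, a=66
d=1 and a=2a₀=66 at k=4, so the next step gives (m, d) = (33, 65) again — its k=1 value — and the period has length 4.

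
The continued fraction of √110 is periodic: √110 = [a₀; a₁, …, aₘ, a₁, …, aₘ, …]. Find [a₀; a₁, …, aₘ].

a₀ = ⌊√110⌋ = 10.
With m₀=0, d₀=1 and mₖ₊₁ = dₖaₖ − mₖ, dₖ₊₁ = (n − mₖ₊₁²)/dₖ, aₖ₊₁ = ⌊(a₀+mₖ₊₁)/dₖ₊₁⌋:
  k=1: m=10, d=10, a=2
  k=2: m=10, d=1, a=20
d=1 and a=2a₀=20 at k=2, so the next step gives (m, d) = (10, 10) again — its k=1 value — and the period has length 2.

[10; 2, 20]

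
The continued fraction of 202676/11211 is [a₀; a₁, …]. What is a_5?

202676 = 18·11211 + 878   →  a_0 = 18
11211 = 12·878 + 675   →  a_1 = 12
878 = 1·675 + 203   →  a_2 = 1
675 = 3·203 + 66   →  a_3 = 3
203 = 3·66 + 5   →  a_4 = 3
66 = 13·5 + 1   →  a_5 = 13

13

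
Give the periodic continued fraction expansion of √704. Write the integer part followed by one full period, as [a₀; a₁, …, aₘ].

a₀ = ⌊√704⌋ = 26.
With m₀=0, d₀=1 and mₖ₊₁ = dₖaₖ − mₖ, dₖ₊₁ = (n − mₖ₊₁²)/dₖ, aₖ₊₁ = ⌊(a₀+mₖ₊₁)/dₖ₊₁⌋:
  k=1: m=26, d=28, a=1
  k=2: m=2, d=25, a=1
  k=3: m=23, d=7, a=7
  k=4: m=26, d=4, a=13
  k=5: m=26, d=7, a=7
  k=6: m=23, d=25, a=1
  k=7: m=2, d=28, a=1
  k=8: m=26, d=1, a=52
d=1 and a=2a₀=52 at k=8, so the next step gives (m, d) = (26, 28) again — its k=1 value — and the period has length 8.

[26; 1, 1, 7, 13, 7, 1, 1, 52]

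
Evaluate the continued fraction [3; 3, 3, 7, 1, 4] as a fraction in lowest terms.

1337/405

Using pₖ = aₖpₖ₋₁ + pₖ₋₂ and qₖ = aₖqₖ₋₁ + qₖ₋₂:
  k=0: a=3, p=3, q=1
  k=1: a=3, p=10, q=3
  k=2: a=3, p=33, q=10
  k=3: a=7, p=241, q=73
  k=4: a=1, p=274, q=83
  k=5: a=4, p=1337, q=405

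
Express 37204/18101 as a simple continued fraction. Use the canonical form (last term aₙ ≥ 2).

37204 = 2*18101 + 1002
18101 = 18*1002 + 65
1002 = 15*65 + 27
65 = 2*27 + 11
27 = 2*11 + 5
11 = 2*5 + 1
5 = 5*1 + 0  (stop)
So 37204/18101 = [2; 18, 15, 2, 2, 2, 5].

[2; 18, 15, 2, 2, 2, 5]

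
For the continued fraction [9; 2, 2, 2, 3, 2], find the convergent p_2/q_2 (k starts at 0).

Using pₖ = aₖpₖ₋₁ + pₖ₋₂, qₖ = aₖqₖ₋₁ + qₖ₋₂ (with p₋₁=1, p₋₂=0, q₋₁=0, q₋₂=1):
  k=0: a=9, p=9, q=1
  k=1: a=2, p=19, q=2
  k=2: a=2, p=47, q=5

47/5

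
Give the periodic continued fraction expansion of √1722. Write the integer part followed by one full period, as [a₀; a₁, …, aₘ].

[41; 2, 82]

a₀ = ⌊√1722⌋ = 41.
With m₀=0, d₀=1 and mₖ₊₁ = dₖaₖ − mₖ, dₖ₊₁ = (n − mₖ₊₁²)/dₖ, aₖ₊₁ = ⌊(a₀+mₖ₊₁)/dₖ₊₁⌋:
  k=1: m=41, d=41, a=2
  k=2: m=41, d=1, a=82
d=1 and a=2a₀=82 at k=2, so the next step gives (m, d) = (41, 41) again — its k=1 value — and the period has length 2.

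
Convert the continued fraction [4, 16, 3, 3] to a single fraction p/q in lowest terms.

Using pₖ = aₖpₖ₋₁ + pₖ₋₂ and qₖ = aₖqₖ₋₁ + qₖ₋₂:
  k=0: a=4, p=4, q=1
  k=1: a=16, p=65, q=16
  k=2: a=3, p=199, q=49
  k=3: a=3, p=662, q=163

662/163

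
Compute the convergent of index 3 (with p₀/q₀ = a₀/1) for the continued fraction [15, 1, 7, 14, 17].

1794/113

Using pₖ = aₖpₖ₋₁ + pₖ₋₂, qₖ = aₖqₖ₋₁ + qₖ₋₂ (with p₋₁=1, p₋₂=0, q₋₁=0, q₋₂=1):
  k=0: a=15, p=15, q=1
  k=1: a=1, p=16, q=1
  k=2: a=7, p=127, q=8
  k=3: a=14, p=1794, q=113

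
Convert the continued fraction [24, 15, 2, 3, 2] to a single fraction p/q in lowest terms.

Using pₖ = aₖpₖ₋₁ + pₖ₋₂ and qₖ = aₖqₖ₋₁ + qₖ₋₂:
  k=0: a=24, p=24, q=1
  k=1: a=15, p=361, q=15
  k=2: a=2, p=746, q=31
  k=3: a=3, p=2599, q=108
  k=4: a=2, p=5944, q=247

5944/247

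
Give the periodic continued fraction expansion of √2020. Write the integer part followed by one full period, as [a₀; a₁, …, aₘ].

[44; 1, 16, 1, 88]

a₀ = ⌊√2020⌋ = 44.
With m₀=0, d₀=1 and mₖ₊₁ = dₖaₖ − mₖ, dₖ₊₁ = (n − mₖ₊₁²)/dₖ, aₖ₊₁ = ⌊(a₀+mₖ₊₁)/dₖ₊₁⌋:
  k=1: m=44, d=84, a=1
  k=2: m=40, d=5, a=16
  k=3: m=40, d=84, a=1
  k=4: m=44, d=1, a=88
d=1 and a=2a₀=88 at k=4, so the next step gives (m, d) = (44, 84) again — its k=1 value — and the period has length 4.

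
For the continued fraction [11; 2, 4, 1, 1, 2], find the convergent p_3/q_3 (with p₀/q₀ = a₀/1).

Using pₖ = aₖpₖ₋₁ + pₖ₋₂, qₖ = aₖqₖ₋₁ + qₖ₋₂ (with p₋₁=1, p₋₂=0, q₋₁=0, q₋₂=1):
  k=0: a=11, p=11, q=1
  k=1: a=2, p=23, q=2
  k=2: a=4, p=103, q=9
  k=3: a=1, p=126, q=11

126/11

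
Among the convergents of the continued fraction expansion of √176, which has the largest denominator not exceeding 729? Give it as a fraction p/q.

√176 = [13; 3, 1, 3, 26, …] (period length 4).
Convergents:
  p_0/q_0 = 13/1
  p_1/q_1 = 40/3
  p_2/q_2 = 53/4
  p_3/q_3 = 199/15
  p_4/q_4 = 5227/394
  p_5/q_5 = 15880/1197
q_4 = 394 ≤ 729 < 1197 = q_5, so the answer is 5227/394.

5227/394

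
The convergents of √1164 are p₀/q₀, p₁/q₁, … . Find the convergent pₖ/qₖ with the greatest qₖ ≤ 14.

307/9

√1164 = [34; 8, 1, 1, 16, 1, 1, 8, 68, …] (period length 8).
Convergents:
  p_0/q_0 = 34/1
  p_1/q_1 = 273/8
  p_2/q_2 = 307/9
  p_3/q_3 = 580/17
q_2 = 9 ≤ 14 < 17 = q_3, so the answer is 307/9.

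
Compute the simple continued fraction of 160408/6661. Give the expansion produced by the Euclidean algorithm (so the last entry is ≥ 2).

[24; 12, 4, 11, 12]

160408 = 24*6661 + 544
6661 = 12*544 + 133
544 = 4*133 + 12
133 = 11*12 + 1
12 = 12*1 + 0  (stop)
So 160408/6661 = [24; 12, 4, 11, 12].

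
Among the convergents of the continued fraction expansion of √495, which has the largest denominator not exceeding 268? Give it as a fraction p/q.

√495 = [22; 4, 44, …] (period length 2).
Convergents:
  p_0/q_0 = 22/1
  p_1/q_1 = 89/4
  p_2/q_2 = 3938/177
  p_3/q_3 = 15841/712
q_2 = 177 ≤ 268 < 712 = q_3, so the answer is 3938/177.

3938/177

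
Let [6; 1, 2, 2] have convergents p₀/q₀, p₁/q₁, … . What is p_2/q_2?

Using pₖ = aₖpₖ₋₁ + pₖ₋₂, qₖ = aₖqₖ₋₁ + qₖ₋₂ (with p₋₁=1, p₋₂=0, q₋₁=0, q₋₂=1):
  k=0: a=6, p=6, q=1
  k=1: a=1, p=7, q=1
  k=2: a=2, p=20, q=3

20/3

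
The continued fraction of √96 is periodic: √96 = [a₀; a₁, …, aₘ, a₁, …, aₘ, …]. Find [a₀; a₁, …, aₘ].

[9; 1, 3, 1, 18]

a₀ = ⌊√96⌋ = 9.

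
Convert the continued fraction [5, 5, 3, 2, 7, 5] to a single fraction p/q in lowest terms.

Using pₖ = aₖpₖ₋₁ + pₖ₋₂ and qₖ = aₖqₖ₋₁ + qₖ₋₂:
  k=0: a=5, p=5, q=1
  k=1: a=5, p=26, q=5
  k=2: a=3, p=83, q=16
  k=3: a=2, p=192, q=37
  k=4: a=7, p=1427, q=275
  k=5: a=5, p=7327, q=1412

7327/1412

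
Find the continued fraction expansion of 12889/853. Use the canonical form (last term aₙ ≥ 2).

[15; 9, 13, 2, 3]

12889 = 15·853 + 94
853 = 9·94 + 7
94 = 13·7 + 3
7 = 2·3 + 1
3 = 3·1 + 0  (stop)
So 12889/853 = [15; 9, 13, 2, 3].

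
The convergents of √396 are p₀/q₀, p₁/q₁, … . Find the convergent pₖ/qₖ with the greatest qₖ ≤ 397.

√396 = [19; 1, 8, 1, 38, …] (period length 4).
Convergents:
  p_0/q_0 = 19/1
  p_1/q_1 = 20/1
  p_2/q_2 = 179/9
  p_3/q_3 = 199/10
  p_4/q_4 = 7741/389
  p_5/q_5 = 7940/399
q_4 = 389 ≤ 397 < 399 = q_5, so the answer is 7741/389.

7741/389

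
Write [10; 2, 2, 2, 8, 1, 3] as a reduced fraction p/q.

4583/440

Using pₖ = aₖpₖ₋₁ + pₖ₋₂ and qₖ = aₖqₖ₋₁ + qₖ₋₂:
  k=0: a=10, p=10, q=1
  k=1: a=2, p=21, q=2
  k=2: a=2, p=52, q=5
  k=3: a=2, p=125, q=12
  k=4: a=8, p=1052, q=101
  k=5: a=1, p=1177, q=113
  k=6: a=3, p=4583, q=440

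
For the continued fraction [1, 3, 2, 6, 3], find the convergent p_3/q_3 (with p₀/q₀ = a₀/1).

58/45

Using pₖ = aₖpₖ₋₁ + pₖ₋₂, qₖ = aₖqₖ₋₁ + qₖ₋₂ (with p₋₁=1, p₋₂=0, q₋₁=0, q₋₂=1):
  k=0: a=1, p=1, q=1
  k=1: a=3, p=4, q=3
  k=2: a=2, p=9, q=7
  k=3: a=6, p=58, q=45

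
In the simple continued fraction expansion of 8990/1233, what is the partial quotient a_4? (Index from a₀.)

8990 = 7·1233 + 359   →  a_0 = 7
1233 = 3·359 + 156   →  a_1 = 3
359 = 2·156 + 47   →  a_2 = 2
156 = 3·47 + 15   →  a_3 = 3
47 = 3·15 + 2   →  a_4 = 3

3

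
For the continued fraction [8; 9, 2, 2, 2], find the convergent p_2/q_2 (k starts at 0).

154/19

Using pₖ = aₖpₖ₋₁ + pₖ₋₂, qₖ = aₖqₖ₋₁ + qₖ₋₂ (with p₋₁=1, p₋₂=0, q₋₁=0, q₋₂=1):
  k=0: a=8, p=8, q=1
  k=1: a=9, p=73, q=9
  k=2: a=2, p=154, q=19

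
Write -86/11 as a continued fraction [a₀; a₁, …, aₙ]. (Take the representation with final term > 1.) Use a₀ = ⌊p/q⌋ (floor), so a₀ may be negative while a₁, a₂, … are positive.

-86 = -8×11 + 2
11 = 5×2 + 1
2 = 2×1 + 0  (stop)
So -86/11 = [-8; 5, 2].

[-8; 5, 2]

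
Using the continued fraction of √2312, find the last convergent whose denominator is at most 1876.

55440/1153

√2312 = [48; 12, 96, …] (period length 2).
Convergents:
  p_0/q_0 = 48/1
  p_1/q_1 = 577/12
  p_2/q_2 = 55440/1153
  p_3/q_3 = 665857/13848
q_2 = 1153 ≤ 1876 < 13848 = q_3, so the answer is 55440/1153.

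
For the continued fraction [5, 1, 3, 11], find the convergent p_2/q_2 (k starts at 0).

23/4

Using pₖ = aₖpₖ₋₁ + pₖ₋₂, qₖ = aₖqₖ₋₁ + qₖ₋₂ (with p₋₁=1, p₋₂=0, q₋₁=0, q₋₂=1):
  k=0: a=5, p=5, q=1
  k=1: a=1, p=6, q=1
  k=2: a=3, p=23, q=4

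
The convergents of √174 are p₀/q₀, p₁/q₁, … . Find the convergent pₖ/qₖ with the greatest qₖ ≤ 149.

1451/110

√174 = [13; 5, 4, 5, 26, …] (period length 4).
Convergents:
  p_0/q_0 = 13/1
  p_1/q_1 = 66/5
  p_2/q_2 = 277/21
  p_3/q_3 = 1451/110
  p_4/q_4 = 38003/2881
q_3 = 110 ≤ 149 < 2881 = q_4, so the answer is 1451/110.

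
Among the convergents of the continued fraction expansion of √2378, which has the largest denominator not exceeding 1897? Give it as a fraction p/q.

√2378 = [48; 1, 3, 3, 1, 96, …] (period length 5).
Convergents:
  p_0/q_0 = 48/1
  p_1/q_1 = 49/1
  p_2/q_2 = 195/4
  p_3/q_3 = 634/13
  p_4/q_4 = 829/17
  p_5/q_5 = 80218/1645
  p_6/q_6 = 81047/1662
  p_7/q_7 = 323359/6631
q_6 = 1662 ≤ 1897 < 6631 = q_7, so the answer is 81047/1662.

81047/1662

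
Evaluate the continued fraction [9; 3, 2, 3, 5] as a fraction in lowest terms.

1180/127

Using pₖ = aₖpₖ₋₁ + pₖ₋₂ and qₖ = aₖqₖ₋₁ + qₖ₋₂:
  k=0: a=9, p=9, q=1
  k=1: a=3, p=28, q=3
  k=2: a=2, p=65, q=7
  k=3: a=3, p=223, q=24
  k=4: a=5, p=1180, q=127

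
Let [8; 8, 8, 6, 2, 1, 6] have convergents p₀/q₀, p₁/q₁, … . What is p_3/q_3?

3233/398

Using pₖ = aₖpₖ₋₁ + pₖ₋₂, qₖ = aₖqₖ₋₁ + qₖ₋₂ (with p₋₁=1, p₋₂=0, q₋₁=0, q₋₂=1):
  k=0: a=8, p=8, q=1
  k=1: a=8, p=65, q=8
  k=2: a=8, p=528, q=65
  k=3: a=6, p=3233, q=398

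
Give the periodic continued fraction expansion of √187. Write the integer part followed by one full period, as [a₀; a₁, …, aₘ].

[13; 1, 2, 13, 2, 1, 26]

a₀ = ⌊√187⌋ = 13.
With m₀=0, d₀=1 and mₖ₊₁ = dₖaₖ − mₖ, dₖ₊₁ = (n − mₖ₊₁²)/dₖ, aₖ₊₁ = ⌊(a₀+mₖ₊₁)/dₖ₊₁⌋:
  k=1: m=13, d=18, a=1
  k=2: m=5, d=9, a=2
  k=3: m=13, d=2, a=13
  k=4: m=13, d=9, a=2
  k=5: m=5, d=18, a=1
  k=6: m=13, d=1, a=26
d=1 and a=2a₀=26 at k=6, so the next step gives (m, d) = (13, 18) again — its k=1 value — and the period has length 6.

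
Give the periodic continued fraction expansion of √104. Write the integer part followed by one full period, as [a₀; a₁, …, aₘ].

a₀ = ⌊√104⌋ = 10.

[10; 5, 20]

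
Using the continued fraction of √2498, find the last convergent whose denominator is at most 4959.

√2498 = [49; 1, 48, 1, 98, …] (period length 4).
Convergents:
  p_0/q_0 = 49/1
  p_1/q_1 = 50/1
  p_2/q_2 = 2449/49
  p_3/q_3 = 2499/50
  p_4/q_4 = 247351/4949
  p_5/q_5 = 249850/4999
q_4 = 4949 ≤ 4959 < 4999 = q_5, so the answer is 247351/4949.

247351/4949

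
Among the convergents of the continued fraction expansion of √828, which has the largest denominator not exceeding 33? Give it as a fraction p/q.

892/31

√828 = [28; 1, 3, 2, 3, 1, 56, …] (period length 6).
Convergents:
  p_0/q_0 = 28/1
  p_1/q_1 = 29/1
  p_2/q_2 = 115/4
  p_3/q_3 = 259/9
  p_4/q_4 = 892/31
  p_5/q_5 = 1151/40
q_4 = 31 ≤ 33 < 40 = q_5, so the answer is 892/31.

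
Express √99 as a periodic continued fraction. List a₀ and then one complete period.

[9; 1, 18]

a₀ = ⌊√99⌋ = 9.
With m₀=0, d₀=1 and mₖ₊₁ = dₖaₖ − mₖ, dₖ₊₁ = (n − mₖ₊₁²)/dₖ, aₖ₊₁ = ⌊(a₀+mₖ₊₁)/dₖ₊₁⌋:
  k=1: m=9, d=18, a=1
  k=2: m=9, d=1, a=18
d=1 and a=2a₀=18 at k=2, so the next step gives (m, d) = (9, 18) again — its k=1 value — and the period has length 2.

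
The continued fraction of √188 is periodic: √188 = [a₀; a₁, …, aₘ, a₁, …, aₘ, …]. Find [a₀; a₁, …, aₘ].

[13; 1, 2, 2, 6, 2, 2, 1, 26]

a₀ = ⌊√188⌋ = 13.
With m₀=0, d₀=1 and mₖ₊₁ = dₖaₖ − mₖ, dₖ₊₁ = (n − mₖ₊₁²)/dₖ, aₖ₊₁ = ⌊(a₀+mₖ₊₁)/dₖ₊₁⌋:
  k=1: m=13, d=19, a=1
  k=2: m=6, d=8, a=2
  k=3: m=10, d=11, a=2
  k=4: m=12, d=4, a=6
  k=5: m=12, d=11, a=2
  k=6: m=10, d=8, a=2
  k=7: m=6, d=19, a=1
  k=8: m=13, d=1, a=26
d=1 and a=2a₀=26 at k=8, so the next step gives (m, d) = (13, 19) again — its k=1 value — and the period has length 8.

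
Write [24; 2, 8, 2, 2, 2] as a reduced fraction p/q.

Fold from the inside: start with 2/1.
  2 + 1/2 = 5/2
  2 + 2/5 = 12/5
  8 + 5/12 = 101/12
  2 + 12/101 = 214/101
  24 + 101/214 = 5237/214

5237/214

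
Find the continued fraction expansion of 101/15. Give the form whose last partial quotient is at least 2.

101 = 6*15 + 11
15 = 1*11 + 4
11 = 2*4 + 3
4 = 1*3 + 1
3 = 3*1 + 0  (stop)
So 101/15 = [6; 1, 2, 1, 3].

[6; 1, 2, 1, 3]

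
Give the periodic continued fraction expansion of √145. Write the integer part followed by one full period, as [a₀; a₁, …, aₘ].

[12; 24]

a₀ = ⌊√145⌋ = 12.
With m₀=0, d₀=1 and mₖ₊₁ = dₖaₖ − mₖ, dₖ₊₁ = (n − mₖ₊₁²)/dₖ, aₖ₊₁ = ⌊(a₀+mₖ₊₁)/dₖ₊₁⌋:
  k=1: m=12, d=1, a=24
d=1 and a=2a₀=24 at k=1, so the next step gives (m, d) = (12, 1) again — its k=1 value — and the period has length 1.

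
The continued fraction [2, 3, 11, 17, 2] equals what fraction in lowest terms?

Using pₖ = aₖpₖ₋₁ + pₖ₋₂ and qₖ = aₖqₖ₋₁ + qₖ₋₂:
  k=0: a=2, p=2, q=1
  k=1: a=3, p=7, q=3
  k=2: a=11, p=79, q=34
  k=3: a=17, p=1350, q=581
  k=4: a=2, p=2779, q=1196

2779/1196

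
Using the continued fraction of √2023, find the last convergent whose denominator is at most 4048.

√2023 = [44; 1, 43, 1, 88, …] (period length 4).
Convergents:
  p_0/q_0 = 44/1
  p_1/q_1 = 45/1
  p_2/q_2 = 1979/44
  p_3/q_3 = 2024/45
  p_4/q_4 = 180091/4004
  p_5/q_5 = 182115/4049
q_4 = 4004 ≤ 4048 < 4049 = q_5, so the answer is 180091/4004.

180091/4004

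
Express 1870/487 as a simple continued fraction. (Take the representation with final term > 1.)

1870 = 3·487 + 409
487 = 1·409 + 78
409 = 5·78 + 19
78 = 4·19 + 2
19 = 9·2 + 1
2 = 2·1 + 0  (stop)
So 1870/487 = [3; 1, 5, 4, 9, 2].

[3; 1, 5, 4, 9, 2]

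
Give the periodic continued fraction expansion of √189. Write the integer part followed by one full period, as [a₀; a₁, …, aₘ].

[13; 1, 2, 1, 26]

a₀ = ⌊√189⌋ = 13.
With m₀=0, d₀=1 and mₖ₊₁ = dₖaₖ − mₖ, dₖ₊₁ = (n − mₖ₊₁²)/dₖ, aₖ₊₁ = ⌊(a₀+mₖ₊₁)/dₖ₊₁⌋:
  k=1: m=13, d=20, a=1
  k=2: m=7, d=7, a=2
  k=3: m=7, d=20, a=1
  k=4: m=13, d=1, a=26
d=1 and a=2a₀=26 at k=4, so the next step gives (m, d) = (13, 20) again — its k=1 value — and the period has length 4.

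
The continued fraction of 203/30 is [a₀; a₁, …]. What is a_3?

3

203 = 6·30 + 23   →  a_0 = 6
30 = 1·23 + 7   →  a_1 = 1
23 = 3·7 + 2   →  a_2 = 3
7 = 3·2 + 1   →  a_3 = 3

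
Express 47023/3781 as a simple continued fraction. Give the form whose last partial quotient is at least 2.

47023 = 12×3781 + 1651
3781 = 2×1651 + 479
1651 = 3×479 + 214
479 = 2×214 + 51
214 = 4×51 + 10
51 = 5×10 + 1
10 = 10×1 + 0  (stop)
So 47023/3781 = [12; 2, 3, 2, 4, 5, 10].

[12; 2, 3, 2, 4, 5, 10]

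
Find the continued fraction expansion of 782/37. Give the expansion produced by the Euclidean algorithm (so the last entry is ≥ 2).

782 = 21*37 + 5
37 = 7*5 + 2
5 = 2*2 + 1
2 = 2*1 + 0  (stop)
So 782/37 = [21; 7, 2, 2].

[21; 7, 2, 2]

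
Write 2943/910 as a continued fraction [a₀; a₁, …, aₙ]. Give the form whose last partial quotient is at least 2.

[3; 4, 3, 1, 2, 19]

2943 = 3*910 + 213
910 = 4*213 + 58
213 = 3*58 + 39
58 = 1*39 + 19
39 = 2*19 + 1
19 = 19*1 + 0  (stop)
So 2943/910 = [3; 4, 3, 1, 2, 19].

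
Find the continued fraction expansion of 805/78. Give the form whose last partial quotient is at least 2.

805 = 10×78 + 25
78 = 3×25 + 3
25 = 8×3 + 1
3 = 3×1 + 0  (stop)
So 805/78 = [10; 3, 8, 3].

[10; 3, 8, 3]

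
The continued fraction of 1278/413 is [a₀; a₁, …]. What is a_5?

1278 = 3·413 + 39   →  a_0 = 3
413 = 10·39 + 23   →  a_1 = 10
39 = 1·23 + 16   →  a_2 = 1
23 = 1·16 + 7   →  a_3 = 1
16 = 2·7 + 2   →  a_4 = 2
7 = 3·2 + 1   →  a_5 = 3

3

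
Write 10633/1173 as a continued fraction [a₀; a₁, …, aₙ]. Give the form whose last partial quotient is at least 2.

[9; 15, 2, 3, 3, 3]

10633 = 9*1173 + 76
1173 = 15*76 + 33
76 = 2*33 + 10
33 = 3*10 + 3
10 = 3*3 + 1
3 = 3*1 + 0  (stop)
So 10633/1173 = [9; 15, 2, 3, 3, 3].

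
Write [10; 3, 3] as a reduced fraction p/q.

103/10

Using pₖ = aₖpₖ₋₁ + pₖ₋₂ and qₖ = aₖqₖ₋₁ + qₖ₋₂:
  k=0: a=10, p=10, q=1
  k=1: a=3, p=31, q=3
  k=2: a=3, p=103, q=10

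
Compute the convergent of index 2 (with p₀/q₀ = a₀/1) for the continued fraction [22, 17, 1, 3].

Using pₖ = aₖpₖ₋₁ + pₖ₋₂, qₖ = aₖqₖ₋₁ + qₖ₋₂ (with p₋₁=1, p₋₂=0, q₋₁=0, q₋₂=1):
  k=0: a=22, p=22, q=1
  k=1: a=17, p=375, q=17
  k=2: a=1, p=397, q=18

397/18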